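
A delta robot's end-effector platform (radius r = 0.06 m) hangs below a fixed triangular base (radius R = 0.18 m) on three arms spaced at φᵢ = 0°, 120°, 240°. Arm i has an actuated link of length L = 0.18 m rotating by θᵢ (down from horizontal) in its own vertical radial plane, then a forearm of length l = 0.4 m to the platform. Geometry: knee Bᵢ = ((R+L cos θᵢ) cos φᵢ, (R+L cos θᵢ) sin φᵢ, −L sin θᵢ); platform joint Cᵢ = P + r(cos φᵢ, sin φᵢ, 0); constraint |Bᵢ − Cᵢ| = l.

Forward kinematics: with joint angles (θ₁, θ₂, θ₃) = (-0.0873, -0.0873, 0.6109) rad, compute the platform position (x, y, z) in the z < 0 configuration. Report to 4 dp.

(0.0449, 0.0778, -0.2830)

arm 1 at φ=0.0°: ρ1 = 0.2993;  S1 = (0.2993, 0.0000, 0.0157)
φ2=120.0°: virtual centre (-0.1497, 0.2592, 0.0157), radius l
arm 3 at φ=240.0°: ρ3 = 0.2674;  S3 = (-0.1337, -0.2316, -0.1032)
subtract pairs → two planes through P
linear system: -0.8979x+0.5184y = 0.0000−0.0000z; -0.8661x+-0.4632y = -0.0076−-0.2379z
Cramer: x(z) = 0.0046-0.1426z;  y(z) = 0.0079-0.2470z
quadratic in z: (1.0813)z²+(0.0487)z+(-0.0728)=0, √Δ=0.5634 → z ∈ {-0.2830, 0.2380}; z = -0.2830 (taking z<0)
x = 0.0449, y = 0.0778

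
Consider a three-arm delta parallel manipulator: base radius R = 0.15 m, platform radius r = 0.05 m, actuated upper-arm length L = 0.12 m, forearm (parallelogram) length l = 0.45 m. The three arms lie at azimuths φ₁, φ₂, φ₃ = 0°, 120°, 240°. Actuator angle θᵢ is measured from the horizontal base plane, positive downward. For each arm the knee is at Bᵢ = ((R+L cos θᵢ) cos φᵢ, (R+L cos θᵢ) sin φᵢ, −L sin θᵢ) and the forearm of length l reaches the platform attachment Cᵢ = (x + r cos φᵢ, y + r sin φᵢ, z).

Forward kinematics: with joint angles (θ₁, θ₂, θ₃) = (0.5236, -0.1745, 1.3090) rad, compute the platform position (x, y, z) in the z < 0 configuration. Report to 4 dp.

(0.0206, 0.2168, -0.4092)

O1 = (0.2039·cos0.0°, 0.2039·sin0.0°, -0.0600) = (0.2039, 0.0000, -0.0600)
O2 = (0.2182·cos120.0°, 0.2182·sin120.0°, 0.0208) = (-0.1091, 0.1889, 0.0208)
arm 3 at φ=240.0°: e+L cos θ3 = 0.1311;  O3 = (-0.0655, -0.1135, -0.1159)
|O₂|²−|O₁|² = 0.0029;  |O₃|²−|O₁|² = -0.0146
plane₁₂: -0.6260x+0.3779y+0.1617z = 0.0029
Cramer: x(z) = 0.0141-0.0161z;  y(z) = 0.0308-0.4544z
sphere 1 gives Az²+Bz+C=0 with A=1.2068, B=0.0981, C=-0.1619;  B²−4AC=0.7911;  roots -0.4092, 0.3279;  negative root z = -0.4092
x = 0.0206, y = 0.2168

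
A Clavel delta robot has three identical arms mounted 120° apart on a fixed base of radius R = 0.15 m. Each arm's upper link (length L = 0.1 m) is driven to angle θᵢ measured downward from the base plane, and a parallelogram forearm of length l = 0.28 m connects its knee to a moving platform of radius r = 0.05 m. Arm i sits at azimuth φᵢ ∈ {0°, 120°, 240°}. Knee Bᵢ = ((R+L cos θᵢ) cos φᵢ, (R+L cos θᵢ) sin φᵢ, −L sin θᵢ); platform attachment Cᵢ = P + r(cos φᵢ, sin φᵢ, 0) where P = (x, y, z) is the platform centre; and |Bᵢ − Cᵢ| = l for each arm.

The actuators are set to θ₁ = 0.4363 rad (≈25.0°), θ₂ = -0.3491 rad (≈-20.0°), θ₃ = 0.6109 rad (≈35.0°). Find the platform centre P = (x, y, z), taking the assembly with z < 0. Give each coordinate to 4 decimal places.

arm 1 at φ=0.0°: ρ1 = 0.1906;  centre 1 = (0.1906, 0.0000, -0.0423)
arm 2 at φ=120.0°: ρ2 = 0.1940;  centre 2 = (-0.0970, 0.1680, 0.0342)
arm 3 at φ=240.0°: ρ3 = 0.1819;  centre 3 = (-0.0910, -0.1575, -0.0574)
eliminate P² terms by subtracting sphere 1 from 2 and 3
linear system: -0.5752x+0.3360y = 0.0007−0.1529z; -0.5632x+-0.3151y = -0.0017−-0.0302z
det = 0.3705;  x = 0.0010+0.1027z,  y = 0.0037+-0.2794z
sphere 1 gives Az²+Bz+C=0 with A=1.0886, B=0.0435, C=-0.0406;  B²−4AC=0.1789;  roots -0.2142, 0.1743;  negative root z = -0.2142
x = -0.0210, y = 0.0636

(-0.0210, 0.0636, -0.2142)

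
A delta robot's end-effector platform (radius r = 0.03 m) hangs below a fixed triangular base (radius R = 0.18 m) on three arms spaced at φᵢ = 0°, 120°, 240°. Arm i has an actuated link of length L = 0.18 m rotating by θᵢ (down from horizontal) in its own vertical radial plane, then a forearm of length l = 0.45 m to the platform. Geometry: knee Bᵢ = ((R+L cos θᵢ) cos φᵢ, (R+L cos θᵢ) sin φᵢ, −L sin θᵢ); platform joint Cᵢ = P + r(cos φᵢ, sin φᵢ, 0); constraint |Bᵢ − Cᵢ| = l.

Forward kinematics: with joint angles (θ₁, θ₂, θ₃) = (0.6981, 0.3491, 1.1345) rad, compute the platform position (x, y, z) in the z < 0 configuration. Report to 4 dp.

(0.0140, 0.1276, -0.4492)

arm 1 at φ=0.0°: (R−r)+L cos θ1 = 0.2879;  centre 1 = (0.2879, 0.0000, -0.1157)
arm 2 at φ=120.0°: (R−r)+L cos θ2 = 0.3191;  centre 2 = (-0.1596, 0.2764, -0.0616)
φ3=240.0°: virtual centre (-0.1130, -0.1958, -0.1631), radius l
subtract pairs → two planes through P
plane₁₂: -0.8949x+0.5528y+0.1083z = 0.0094
det = 0.7937;  x = 0.0083+-0.0127z,  y = 0.0304+-0.2164z
quadratic in z: (1.0470)z²+(0.2253)z+(-0.1100)=0, √Δ=0.7152 → z ∈ {-0.4492, 0.2339}; z = -0.4492 (taking z<0)
x = 0.0140, y = 0.1276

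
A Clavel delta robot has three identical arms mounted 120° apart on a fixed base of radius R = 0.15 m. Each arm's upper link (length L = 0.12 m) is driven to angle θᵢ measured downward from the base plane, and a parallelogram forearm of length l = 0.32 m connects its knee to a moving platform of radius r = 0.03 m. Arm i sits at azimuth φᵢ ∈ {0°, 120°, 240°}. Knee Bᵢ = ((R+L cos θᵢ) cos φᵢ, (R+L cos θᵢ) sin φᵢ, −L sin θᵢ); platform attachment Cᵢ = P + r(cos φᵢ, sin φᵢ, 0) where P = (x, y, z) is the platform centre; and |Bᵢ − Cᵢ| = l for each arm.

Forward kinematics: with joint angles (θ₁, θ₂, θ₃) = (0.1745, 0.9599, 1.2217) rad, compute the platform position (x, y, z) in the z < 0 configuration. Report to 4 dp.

(0.1051, 0.0306, -0.3102)

S1 = (0.2382·cos0.0°, 0.2382·sin0.0°, -0.0208) = (0.2382, 0.0000, -0.0208)
S2 = (0.1888·cos120.0°, 0.1888·sin120.0°, -0.0983) = (-0.0944, 0.1635, -0.0983)
φ3=240.0°: virtual centre (-0.0805, -0.1395, -0.1128), radius l
|S₂|²−|S₁|² = -0.0118;  |S₃|²−|S₁|² = -0.0185
[-0.6652 0.3271 -0.1549]·P = -0.0118;  [-0.6374 -0.2789 -0.1839]·P = -0.0185
det = 0.3940;  x = 0.0238+-0.2623z,  y = 0.0121+-0.0598z
sphere 1 gives Az²+Bz+C=0 with A=1.0724, B=0.1527, C=-0.0558;  B²−4AC=0.2628;  roots -0.3102, 0.1678;  negative root z = -0.3102
x = 0.1051, y = 0.0306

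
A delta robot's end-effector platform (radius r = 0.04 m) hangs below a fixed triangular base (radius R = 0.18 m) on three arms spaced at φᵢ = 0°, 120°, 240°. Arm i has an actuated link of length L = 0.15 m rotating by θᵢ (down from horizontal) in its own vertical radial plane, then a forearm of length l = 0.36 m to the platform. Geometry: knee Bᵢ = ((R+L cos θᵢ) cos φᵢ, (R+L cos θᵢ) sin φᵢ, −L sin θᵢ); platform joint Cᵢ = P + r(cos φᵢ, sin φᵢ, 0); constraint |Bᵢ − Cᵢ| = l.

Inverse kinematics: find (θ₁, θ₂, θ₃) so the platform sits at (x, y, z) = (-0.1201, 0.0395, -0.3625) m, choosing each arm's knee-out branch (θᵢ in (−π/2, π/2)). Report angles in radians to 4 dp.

θ₁ = 1.3960, θ₂ = 0.4361, θ₃ = 0.7851

φ1=0.0° → target in arm frame (-0.1201, 0.0395)
  A=0.2601, B=-0.3625, C=(l²−L²−A²−y'²−z²)/(2L)=-0.3117
  θ1 = atan2(B,A) + arccos(C/0.4462) = 1.3960
arm 2 (φ=120.0°): x'=0.0943, y'=0.0843
  A cos θ + B sin θ = C:  0.0457·cos θ + -0.3625·sin θ = -0.1117
  θ2 = atan2(B,A) + arccos(C/0.3654) = 0.4361
φ3=240.0° → target in arm frame (0.0258, -0.1238)
  A cos θ + B sin θ = C:  0.1142·cos θ + -0.3625·sin θ = -0.1755
  θ3 = atan2(B,A) + arccos(C/0.3801) = 0.7851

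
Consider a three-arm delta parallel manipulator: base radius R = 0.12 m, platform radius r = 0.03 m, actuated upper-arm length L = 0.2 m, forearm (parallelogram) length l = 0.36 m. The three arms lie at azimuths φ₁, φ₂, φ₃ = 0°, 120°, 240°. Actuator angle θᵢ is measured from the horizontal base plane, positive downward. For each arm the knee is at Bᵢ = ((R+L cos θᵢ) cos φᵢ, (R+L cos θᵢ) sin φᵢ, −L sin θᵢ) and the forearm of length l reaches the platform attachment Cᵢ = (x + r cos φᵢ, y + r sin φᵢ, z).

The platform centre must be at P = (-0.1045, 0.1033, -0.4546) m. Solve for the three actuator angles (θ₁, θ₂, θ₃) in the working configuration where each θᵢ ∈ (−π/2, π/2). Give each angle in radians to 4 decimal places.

θ₁ = 1.3962, θ₂ = 0.6109, θ₃ = 1.2215

rotate P by −φ1: (-0.1045, 0.1033, -0.4546)
  A=0.1945, B=-0.4546, C=(l²−L²−A²−y'²−z²)/(2L)=-0.4139
  γ=atan2(-0.4546,0.1945)=-1.1665;  ψ=arccos(-0.8371)=2.5627;  θ1=γ+ψ≈1.3962
rotate P by −φ2: (0.1417, 0.0388, -0.4546)
  A=-0.0517, B=-0.4546, C=(l²−L²−A²−y'²−z²)/(2L)=-0.3031
  √(A²+B²)=0.4575;  θ2 = -1.6841+2.2949 ≈ 0.6109
rotate P by −φ3: (-0.0372, -0.1421, -0.4546)
  e−x'=0.1272;  (l²−L²−(e−x')²−y'²−z²)/2L = -0.3836
  θ3 = atan2(B,A) + arccos(C/0.4721) = 1.2215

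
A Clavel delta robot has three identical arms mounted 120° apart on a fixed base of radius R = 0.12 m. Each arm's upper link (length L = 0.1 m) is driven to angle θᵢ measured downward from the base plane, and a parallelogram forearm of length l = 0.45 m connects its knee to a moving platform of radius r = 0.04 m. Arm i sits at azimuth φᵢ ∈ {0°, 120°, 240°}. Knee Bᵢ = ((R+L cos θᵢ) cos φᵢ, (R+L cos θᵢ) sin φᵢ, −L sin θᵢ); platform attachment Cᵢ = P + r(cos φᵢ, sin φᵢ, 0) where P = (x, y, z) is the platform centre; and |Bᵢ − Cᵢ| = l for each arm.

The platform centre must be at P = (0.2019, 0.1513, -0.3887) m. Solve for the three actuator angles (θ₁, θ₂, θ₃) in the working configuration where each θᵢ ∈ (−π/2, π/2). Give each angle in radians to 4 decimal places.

arm 1 (φ=0.0°): x'=0.2019, y'=0.1513
  A cos θ + B sin θ = C:  -0.1219·cos θ + -0.3887·sin θ = 0.0183
  γ=atan2(-0.3887,-0.1219)=-1.8747;  ψ=arccos(0.0449)=1.5258;  θ1=γ+ψ≈-0.3488
rotate P by −φ2: (0.0301, -0.2505, -0.3887)
  A=0.0499, B=-0.3887, C=(l²−L²−A²−y'²−z²)/(2L)=-0.1192
  √(A²+B²)=0.3919;  θ2 = -1.4431+1.8797 ≈ 0.4367
rotate P by −φ3: (-0.2320, 0.0992, -0.3887)
  A cos θ + B sin θ = C:  0.3120·cos θ + -0.3887·sin θ = -0.3288
  θ3 = atan2(B,A) + arccos(C/0.4984) = 1.3967

θ₁ = -0.3488, θ₂ = 0.4367, θ₃ = 1.3967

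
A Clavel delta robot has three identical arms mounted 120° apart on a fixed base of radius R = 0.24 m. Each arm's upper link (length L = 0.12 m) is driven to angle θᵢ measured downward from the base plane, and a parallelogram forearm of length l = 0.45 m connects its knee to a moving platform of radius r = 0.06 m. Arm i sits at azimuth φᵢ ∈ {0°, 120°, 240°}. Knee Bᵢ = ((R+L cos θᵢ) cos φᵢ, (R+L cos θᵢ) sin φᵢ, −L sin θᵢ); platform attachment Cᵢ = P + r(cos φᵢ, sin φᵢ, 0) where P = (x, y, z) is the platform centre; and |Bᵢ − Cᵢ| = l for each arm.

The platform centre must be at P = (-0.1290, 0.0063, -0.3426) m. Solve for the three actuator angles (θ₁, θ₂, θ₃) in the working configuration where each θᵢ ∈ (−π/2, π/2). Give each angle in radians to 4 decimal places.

θ₁ = 0.9597, θ₂ = -0.2623, θ₃ = -0.1750

rotate P by −φ1: (-0.1290, 0.0063, -0.3426)
  A=0.3090, B=-0.3426, C=(l²−L²−A²−y'²−z²)/(2L)=-0.1033
  θ1 = atan2(B,A) + arccos(C/0.4614) = 0.9597
φ2=120.0° → target in arm frame (0.0700, 0.1086)
  A cos θ + B sin θ = C:  0.1100·cos θ + -0.3426·sin θ = 0.1951
  γ=atan2(-0.3426,0.1100)=-1.2600;  ψ=arccos(0.5422)=0.9977;  θ2=γ+ψ≈-0.2623
arm 3 (φ=240.0°): x'=0.0590, y'=-0.1149
  A cos θ + B sin θ = C:  0.1210·cos θ + -0.3426·sin θ = 0.1788
  θ3 = atan2(B,A) + arccos(C/0.3633) = -0.1750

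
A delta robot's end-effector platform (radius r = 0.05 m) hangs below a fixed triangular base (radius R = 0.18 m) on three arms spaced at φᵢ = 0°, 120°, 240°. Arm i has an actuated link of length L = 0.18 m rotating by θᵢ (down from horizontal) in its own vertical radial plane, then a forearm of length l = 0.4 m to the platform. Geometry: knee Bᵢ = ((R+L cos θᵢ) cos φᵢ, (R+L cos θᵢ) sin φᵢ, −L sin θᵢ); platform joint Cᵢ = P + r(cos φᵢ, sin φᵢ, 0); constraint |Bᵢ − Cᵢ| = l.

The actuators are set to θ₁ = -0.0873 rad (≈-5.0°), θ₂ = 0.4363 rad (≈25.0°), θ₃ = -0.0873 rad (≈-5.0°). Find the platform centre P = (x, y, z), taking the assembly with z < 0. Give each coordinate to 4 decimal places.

(0.0296, -0.0512, -0.2656)

φ1=0.0°: virtual centre (0.3093, 0.0000, 0.0157), radius l
arm 2 at φ=120.0°: e+L cos θ2 = 0.2931;  centre 2 = (-0.1466, 0.2539, -0.0761)
centre 3 = (0.3093·cos240.0°, 0.3093·sin240.0°, 0.0157) = (-0.1547, -0.2679, 0.0157)
eliminate P² terms by subtracting sphere 1 from 2 and 3
linear system: -0.9118x+0.5077y = -0.0042−-0.1835z; -0.9279x+-0.5357y = 0.0000−0.0000z
det = 0.9596;  x = 0.0023+-0.1025z,  y = -0.0041+0.1775z
into |P−centre ₁|² = l²: 1.0420z² + 0.0301z + -0.0655 = 0;  Δ = 0.2739;  z = -0.2656 or 0.2367 → z<0 root = -0.2656
x = 0.0296, y = -0.0512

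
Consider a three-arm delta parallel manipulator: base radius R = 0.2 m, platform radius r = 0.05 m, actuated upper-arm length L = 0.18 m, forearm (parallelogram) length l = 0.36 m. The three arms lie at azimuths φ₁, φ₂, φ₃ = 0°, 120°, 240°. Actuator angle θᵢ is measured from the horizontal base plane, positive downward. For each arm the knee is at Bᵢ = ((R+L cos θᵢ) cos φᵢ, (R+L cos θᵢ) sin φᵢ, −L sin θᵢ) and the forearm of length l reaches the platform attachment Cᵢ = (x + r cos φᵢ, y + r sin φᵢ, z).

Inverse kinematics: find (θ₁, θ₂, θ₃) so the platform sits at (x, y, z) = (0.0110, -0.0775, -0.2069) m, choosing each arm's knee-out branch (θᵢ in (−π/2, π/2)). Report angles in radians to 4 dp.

θ₁ = 0.2617, θ₂ = 0.7856, θ₃ = -0.1743

arm 1 (φ=0.0°): x'=0.0110, y'=-0.0775
  A cos θ + B sin θ = C:  0.1390·cos θ + -0.2069·sin θ = 0.0807
  θ1 = atan2(B,A) + arccos(C/0.2493) = 0.2617
φ2=120.0° → target in arm frame (-0.0726, 0.0292)
  e−x'=0.2226;  (l²−L²−(e−x')²−y'²−z²)/2L = 0.0111
  θ2 = atan2(B,A) + arccos(C/0.3039) = 0.7856
arm 3 (φ=240.0°): x'=0.0616, y'=0.0483
  e−x'=0.0884;  (l²−L²−(e−x')²−y'²−z²)/2L = 0.1229
  √(A²+B²)=0.2250;  θ3 = -1.1671+0.9928 ≈ -0.1743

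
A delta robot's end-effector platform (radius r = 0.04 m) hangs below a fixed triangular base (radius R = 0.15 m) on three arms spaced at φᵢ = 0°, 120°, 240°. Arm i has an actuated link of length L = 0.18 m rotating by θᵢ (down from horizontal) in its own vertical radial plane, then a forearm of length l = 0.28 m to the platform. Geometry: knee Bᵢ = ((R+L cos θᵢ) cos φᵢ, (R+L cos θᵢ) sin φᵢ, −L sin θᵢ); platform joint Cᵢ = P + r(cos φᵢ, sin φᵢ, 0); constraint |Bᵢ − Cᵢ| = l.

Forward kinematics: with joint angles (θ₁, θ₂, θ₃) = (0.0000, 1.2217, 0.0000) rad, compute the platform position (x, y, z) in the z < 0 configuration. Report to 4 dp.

φ1=0.0°: virtual centre (0.2900, 0.0000, 0.0000), radius l
S2 = (0.1716·cos120.0°, 0.1716·sin120.0°, -0.1691) = (-0.0858, 0.1486, -0.1691)
arm 3 at φ=240.0°: (R−r)+L cos θ3 = 0.2900;  S3 = (-0.1450, -0.2511, 0.0000)
|S₂|²−|S₁|² = -0.0261;  |S₃|²−|S₁|² = 0.0000
linear system: -0.7516x+0.2972y = -0.0261−-0.3383z; -0.8700x+-0.5023y = 0.0000−0.0000z
det = 0.6360;  x = 0.0206+-0.2672z,  y = -0.0356+0.4627z
into |P−S₁|² = l²: 1.2855z² + 0.1110z + -0.0045 = 0;  Δ = 0.0357;  z = -0.1166 or 0.0303 → z<0 root = -0.1166
x = 0.0517, y = -0.0896

(0.0517, -0.0896, -0.1166)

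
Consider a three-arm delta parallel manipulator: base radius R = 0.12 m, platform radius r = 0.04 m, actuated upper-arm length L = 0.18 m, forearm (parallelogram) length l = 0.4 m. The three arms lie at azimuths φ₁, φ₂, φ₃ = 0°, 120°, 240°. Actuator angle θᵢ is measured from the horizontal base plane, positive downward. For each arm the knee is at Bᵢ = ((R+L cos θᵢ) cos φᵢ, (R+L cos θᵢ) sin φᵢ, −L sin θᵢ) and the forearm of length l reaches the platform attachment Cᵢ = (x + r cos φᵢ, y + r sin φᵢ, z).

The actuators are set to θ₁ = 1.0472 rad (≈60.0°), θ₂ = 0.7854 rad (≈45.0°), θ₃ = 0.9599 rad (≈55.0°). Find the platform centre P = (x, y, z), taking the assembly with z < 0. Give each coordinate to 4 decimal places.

arm 1 at φ=0.0°: (R−r)+L cos θ1 = 0.1700;  centre 1 = (0.1700, 0.0000, -0.1559)
centre 2 = (0.2073·cos120.0°, 0.2073·sin120.0°, -0.1273) = (-0.1036, 0.1795, -0.1273)
centre 3 = (0.1832·cos240.0°, 0.1832·sin240.0°, -0.1474) = (-0.0916, -0.1587, -0.1474)
eliminate P² terms by subtracting sphere 1 from 2 and 3
linear system: -0.5473x+0.3590y = 0.0060−0.0572z; -0.5232x+-0.3174y = 0.0021−0.0169z
Cramer: x(z) = -0.0073+0.0670z;  y(z) = 0.0054-0.0572z
into |P−centre ₁|² = l²: 1.0078z² + 0.2874z + -0.1042 = 0;  Δ = 0.5027;  z = -0.4944 or 0.2092 → z<0 root = -0.4944
x = -0.0405, y = 0.0337

(-0.0405, 0.0337, -0.4944)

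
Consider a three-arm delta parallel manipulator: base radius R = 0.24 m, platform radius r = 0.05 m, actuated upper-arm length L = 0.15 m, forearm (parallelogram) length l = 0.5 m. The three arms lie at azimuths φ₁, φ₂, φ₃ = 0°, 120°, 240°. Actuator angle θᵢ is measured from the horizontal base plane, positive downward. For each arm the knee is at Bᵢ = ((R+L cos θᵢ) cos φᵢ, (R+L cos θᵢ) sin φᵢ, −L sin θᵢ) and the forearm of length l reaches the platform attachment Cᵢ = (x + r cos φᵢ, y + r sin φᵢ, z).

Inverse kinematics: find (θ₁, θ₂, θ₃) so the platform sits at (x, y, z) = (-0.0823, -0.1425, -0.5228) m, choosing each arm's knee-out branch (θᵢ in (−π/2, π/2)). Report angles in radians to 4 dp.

θ₁ = 1.3963, θ₂ = 1.3961, θ₃ = 0.3490

φ1=0.0° → target in arm frame (-0.0823, -0.1425)
  A cos θ + B sin θ = C:  0.2723·cos θ + -0.5228·sin θ = -0.4676
  θ1 = atan2(B,A) + arccos(C/0.5895) = 1.3963
φ2=120.0° → target in arm frame (-0.0823, 0.1425)
  e−x'=0.2723;  (l²−L²−(e−x')²−y'²−z²)/2L = -0.4675
  θ2 = atan2(B,A) + arccos(C/0.5894) = 1.3961
φ3=240.0° → target in arm frame (0.1646, 0.0000)
  A cos θ + B sin θ = C:  0.0254·cos θ + -0.5228·sin θ = -0.1549
  θ3 = atan2(B,A) + arccos(C/0.5234) = 0.3490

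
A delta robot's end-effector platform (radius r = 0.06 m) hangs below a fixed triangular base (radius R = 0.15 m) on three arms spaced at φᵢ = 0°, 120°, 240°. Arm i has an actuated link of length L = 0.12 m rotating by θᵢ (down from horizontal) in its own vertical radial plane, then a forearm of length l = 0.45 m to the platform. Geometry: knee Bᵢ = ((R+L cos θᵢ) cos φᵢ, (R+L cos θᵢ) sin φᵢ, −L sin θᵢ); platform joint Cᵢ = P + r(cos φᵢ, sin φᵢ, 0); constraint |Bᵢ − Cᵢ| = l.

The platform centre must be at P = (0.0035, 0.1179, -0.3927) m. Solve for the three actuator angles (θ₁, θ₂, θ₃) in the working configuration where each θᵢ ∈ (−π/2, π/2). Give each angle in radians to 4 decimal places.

rotate P by −φ1: (0.0035, 0.1179, -0.3927)
  A=0.0865, B=-0.3927, C=(l²−L²−A²−y'²−z²)/(2L)=0.0521
  θ1 = atan2(B,A) + arccos(C/0.4021) = 0.0869
arm 2 (φ=120.0°): x'=0.1004, y'=-0.0620
  e−x'=-0.0104;  (l²−L²−(e−x')²−y'²−z²)/2L = 0.1247
  γ=atan2(-0.3927,-0.0104)=-1.5972;  ψ=arccos(0.3175)=1.2477;  θ2=γ+ψ≈-0.3495
rotate P by −φ3: (-0.1039, -0.0559, -0.3927)
  A=0.1939, B=-0.3927, C=(l²−L²−A²−y'²−z²)/(2L)=-0.0284
  √(A²+B²)=0.4379;  θ3 = -1.1122+1.6357 ≈ 0.5235

θ₁ = 0.0869, θ₂ = -0.3495, θ₃ = 0.5235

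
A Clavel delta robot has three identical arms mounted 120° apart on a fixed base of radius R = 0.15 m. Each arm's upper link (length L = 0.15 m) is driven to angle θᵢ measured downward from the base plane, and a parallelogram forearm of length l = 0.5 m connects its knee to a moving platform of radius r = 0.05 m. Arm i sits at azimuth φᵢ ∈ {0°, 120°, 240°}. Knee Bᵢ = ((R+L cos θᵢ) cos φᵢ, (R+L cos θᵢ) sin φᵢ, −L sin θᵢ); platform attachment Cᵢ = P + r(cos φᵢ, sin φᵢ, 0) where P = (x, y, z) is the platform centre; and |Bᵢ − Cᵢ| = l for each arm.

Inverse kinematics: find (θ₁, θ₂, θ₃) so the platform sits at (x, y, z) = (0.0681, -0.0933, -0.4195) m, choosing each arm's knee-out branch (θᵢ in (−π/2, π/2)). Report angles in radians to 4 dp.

rotate P by −φ1: (0.0681, -0.0933, -0.4195)
  A cos θ + B sin θ = C:  0.0319·cos θ + -0.4195·sin θ = 0.1393
  θ1 = atan2(B,A) + arccos(C/0.4207) = -0.2616
rotate P by −φ2: (-0.1149, -0.0123, -0.4195)
  A cos θ + B sin θ = C:  0.2149·cos θ + -0.4195·sin θ = 0.0174
  √(A²+B²)=0.4713;  θ2 = -1.0975+1.5340 ≈ 0.4365
arm 3 (φ=240.0°): x'=0.0468, y'=0.1056
  e−x'=0.0532;  (l²−L²−(e−x')²−y'²−z²)/2L = 0.1251
  θ3 = atan2(B,A) + arccos(C/0.4229) = -0.1740

θ₁ = -0.2616, θ₂ = 0.4365, θ₃ = -0.1740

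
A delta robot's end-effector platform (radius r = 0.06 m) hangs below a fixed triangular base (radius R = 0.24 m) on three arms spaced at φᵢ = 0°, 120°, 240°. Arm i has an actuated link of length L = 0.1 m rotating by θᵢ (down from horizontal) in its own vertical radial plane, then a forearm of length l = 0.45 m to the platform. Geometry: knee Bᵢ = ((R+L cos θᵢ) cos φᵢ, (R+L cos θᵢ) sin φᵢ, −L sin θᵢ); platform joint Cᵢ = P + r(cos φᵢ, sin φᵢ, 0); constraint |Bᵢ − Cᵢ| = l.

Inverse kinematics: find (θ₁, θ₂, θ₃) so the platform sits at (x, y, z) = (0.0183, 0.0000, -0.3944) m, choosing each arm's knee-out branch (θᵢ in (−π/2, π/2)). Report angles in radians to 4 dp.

θ₁ = 0.2620, θ₂ = 0.4367, θ₃ = 0.4367

arm 1 (φ=0.0°): x'=0.0183, y'=0.0000
  e−x'=0.1617;  (l²−L²−(e−x')²−y'²−z²)/2L = 0.0540
  √(A²+B²)=0.4263;  θ1 = -1.1817+1.4438 ≈ 0.2620
arm 2 (φ=120.0°): x'=-0.0091, y'=-0.0158
  A=0.1891, B=-0.3944, C=(l²−L²−A²−y'²−z²)/(2L)=0.0046
  γ=atan2(-0.3944,0.1891)=-1.1236;  ψ=arccos(0.0105)=1.5603;  θ2=γ+ψ≈0.4367
φ3=240.0° → target in arm frame (-0.0092, 0.0158)
  A cos θ + B sin θ = C:  0.1892·cos θ + -0.3944·sin θ = 0.0046
  θ3 = atan2(B,A) + arccos(C/0.4374) = 0.4367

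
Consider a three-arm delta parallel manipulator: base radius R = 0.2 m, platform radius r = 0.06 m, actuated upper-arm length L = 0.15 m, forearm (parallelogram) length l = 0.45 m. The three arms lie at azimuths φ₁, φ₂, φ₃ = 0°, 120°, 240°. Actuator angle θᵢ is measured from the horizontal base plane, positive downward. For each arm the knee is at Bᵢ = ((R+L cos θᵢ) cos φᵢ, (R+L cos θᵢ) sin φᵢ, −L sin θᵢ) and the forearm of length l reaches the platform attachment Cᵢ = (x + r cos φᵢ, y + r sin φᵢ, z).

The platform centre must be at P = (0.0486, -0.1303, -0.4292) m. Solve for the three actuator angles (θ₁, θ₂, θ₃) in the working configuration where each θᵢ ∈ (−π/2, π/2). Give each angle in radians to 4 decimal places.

θ₁ = 0.4362, θ₂ = 1.1344, θ₃ = 0.2614

arm 1 (φ=0.0°): x'=0.0486, y'=-0.1303
  e−x'=0.0914;  (l²−L²−(e−x')²−y'²−z²)/2L = -0.0985
  √(A²+B²)=0.4388;  θ1 = -1.3610+1.7971 ≈ 0.4362
φ2=120.0° → target in arm frame (-0.1371, 0.0231)
  A cos θ + B sin θ = C:  0.2771·cos θ + -0.4292·sin θ = -0.2718
  γ=atan2(-0.4292,0.2771)=-0.9974;  ψ=arccos(-0.5321)=2.1319;  θ2=γ+ψ≈1.1344
φ3=240.0° → target in arm frame (0.0885, 0.1072)
  A cos θ + B sin θ = C:  0.0515·cos θ + -0.4292·sin θ = -0.0612
  γ=atan2(-0.4292,0.0515)=-1.4515;  ψ=arccos(-0.1416)=1.7129;  θ3=γ+ψ≈0.2614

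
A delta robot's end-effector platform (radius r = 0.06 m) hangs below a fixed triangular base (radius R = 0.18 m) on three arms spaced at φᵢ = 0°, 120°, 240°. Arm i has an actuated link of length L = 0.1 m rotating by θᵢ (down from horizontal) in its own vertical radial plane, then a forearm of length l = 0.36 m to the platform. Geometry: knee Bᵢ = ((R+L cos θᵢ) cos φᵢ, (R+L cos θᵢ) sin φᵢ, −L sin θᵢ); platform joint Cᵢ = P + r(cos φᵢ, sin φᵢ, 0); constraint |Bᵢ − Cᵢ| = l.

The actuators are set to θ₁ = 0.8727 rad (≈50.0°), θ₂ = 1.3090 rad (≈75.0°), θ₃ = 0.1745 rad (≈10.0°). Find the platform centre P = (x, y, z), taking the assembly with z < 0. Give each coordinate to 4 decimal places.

(-0.0113, -0.1157, -0.3559)

arm 1 at φ=0.0°: ρ1 = 0.1843;  S1 = (0.1843, 0.0000, -0.0766)
φ2=120.0°: virtual centre (-0.0729, 0.1263, -0.0966), radius l
arm 3 at φ=240.0°: ρ3 = 0.2185;  S3 = (-0.1092, -0.1892, -0.0174)
eliminate P² terms by subtracting sphere 1 from 2 and 3
linear system: -0.5144x+0.2527y = -0.0092−-0.0400z; -0.5870x+-0.3784y = 0.0082−0.1185z
Cramer: x(z) = 0.0041+0.0432z;  y(z) = -0.0281+0.2461z
quadratic in z: (1.0624)z²+(0.1238)z+(-0.0905)=0, √Δ=0.6324 → z ∈ {-0.3559, 0.2393}; z = -0.3559 (taking z<0)
x = -0.0113, y = -0.1157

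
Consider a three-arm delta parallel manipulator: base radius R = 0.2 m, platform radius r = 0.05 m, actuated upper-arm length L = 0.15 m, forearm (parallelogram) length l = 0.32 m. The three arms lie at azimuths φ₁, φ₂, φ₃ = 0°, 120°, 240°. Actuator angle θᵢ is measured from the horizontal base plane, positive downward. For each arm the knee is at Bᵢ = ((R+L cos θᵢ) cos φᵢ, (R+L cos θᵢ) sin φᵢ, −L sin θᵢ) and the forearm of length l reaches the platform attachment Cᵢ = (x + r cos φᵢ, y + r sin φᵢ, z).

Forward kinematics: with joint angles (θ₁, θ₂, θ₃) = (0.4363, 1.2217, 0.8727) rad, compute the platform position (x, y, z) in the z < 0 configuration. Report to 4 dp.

arm 1 at φ=0.0°: e+L cos θ1 = 0.2859;  S1 = (0.2859, 0.0000, -0.0634)
arm 2 at φ=120.0°: e+L cos θ2 = 0.2013;  S2 = (-0.1007, 0.1743, -0.1410)
φ3=240.0°: virtual centre (-0.1232, -0.2134, -0.1149), radius l
eliminate P² terms by subtracting sphere 1 from 2 and 3
linear system: -0.7732x+0.3487y = -0.0254−-0.1551z; -0.8183x+-0.4268y = -0.0119−-0.1030z
det = 0.6153;  x = 0.0243+-0.1660z,  y = -0.0189+0.0768z
sphere 1 gives Az²+Bz+C=0 with A=1.0335, B=0.2107, C=-0.0296;  B²−4AC=0.1667;  roots -0.2995, 0.0956;  negative root z = -0.2995
x = 0.0740, y = -0.0419

(0.0740, -0.0419, -0.2995)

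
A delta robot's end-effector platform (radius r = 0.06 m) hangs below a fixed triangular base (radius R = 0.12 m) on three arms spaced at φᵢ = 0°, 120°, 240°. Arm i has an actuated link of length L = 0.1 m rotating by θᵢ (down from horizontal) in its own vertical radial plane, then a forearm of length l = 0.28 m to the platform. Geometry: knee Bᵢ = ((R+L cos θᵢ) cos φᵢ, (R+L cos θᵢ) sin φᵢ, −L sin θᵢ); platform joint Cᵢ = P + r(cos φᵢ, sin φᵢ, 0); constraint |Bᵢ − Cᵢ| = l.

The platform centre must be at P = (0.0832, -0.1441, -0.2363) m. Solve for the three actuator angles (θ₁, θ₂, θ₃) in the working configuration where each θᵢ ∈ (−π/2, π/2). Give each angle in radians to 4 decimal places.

rotate P by −φ1: (0.0832, -0.1441, -0.2363)
  A=-0.0232, B=-0.2363, C=(l²−L²−A²−y'²−z²)/(2L)=-0.0437
  γ=atan2(-0.2363,-0.0232)=-1.6687;  ψ=arccos(-0.1841)=1.7559;  θ1=γ+ψ≈0.0873
φ2=120.0° → target in arm frame (-0.1664, 0.0000)
  A cos θ + B sin θ = C:  0.2264·cos θ + -0.2363·sin θ = -0.1935
  θ2 = atan2(B,A) + arccos(C/0.3272) = 1.3965
φ3=240.0° → target in arm frame (0.0832, 0.1441)
  A=-0.0232, B=-0.2363, C=(l²−L²−A²−y'²−z²)/(2L)=-0.0437
  θ3 = atan2(B,A) + arccos(C/0.2374) = 0.0873

θ₁ = 0.0873, θ₂ = 1.3965, θ₃ = 0.0873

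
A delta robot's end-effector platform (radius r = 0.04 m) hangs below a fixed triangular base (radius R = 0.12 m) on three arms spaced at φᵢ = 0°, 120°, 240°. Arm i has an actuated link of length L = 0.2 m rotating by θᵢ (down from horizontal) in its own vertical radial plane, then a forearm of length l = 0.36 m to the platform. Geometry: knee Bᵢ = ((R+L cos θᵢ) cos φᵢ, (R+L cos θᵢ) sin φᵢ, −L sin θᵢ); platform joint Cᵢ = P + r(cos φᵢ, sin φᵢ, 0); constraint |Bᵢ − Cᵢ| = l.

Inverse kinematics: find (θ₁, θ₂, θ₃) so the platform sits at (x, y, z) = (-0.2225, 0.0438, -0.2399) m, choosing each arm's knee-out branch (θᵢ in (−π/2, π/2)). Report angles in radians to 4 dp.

θ₁ = 1.3090, θ₂ = -0.2617, θ₃ = 0.1747

φ1=0.0° → target in arm frame (-0.2225, 0.0438)
  A cos θ + B sin θ = C:  0.3025·cos θ + -0.2399·sin θ = -0.1534
  √(A²+B²)=0.3861;  θ1 = -0.6705+1.9795 ≈ 1.3090
rotate P by −φ2: (0.1492, 0.1708, -0.2399)
  A cos θ + B sin θ = C:  -0.0692·cos θ + -0.2399·sin θ = -0.0048
  γ=atan2(-0.2399,-0.0692)=-1.8516;  ψ=arccos(-0.0191)=1.5899;  θ2=γ+ψ≈-0.2617
rotate P by −φ3: (0.0733, -0.2146, -0.2399)
  A=0.0067, B=-0.2399, C=(l²−L²−A²−y'²−z²)/(2L)=-0.0351
  √(A²+B²)=0.2400;  θ3 = -1.5430+1.7176 ≈ 0.1747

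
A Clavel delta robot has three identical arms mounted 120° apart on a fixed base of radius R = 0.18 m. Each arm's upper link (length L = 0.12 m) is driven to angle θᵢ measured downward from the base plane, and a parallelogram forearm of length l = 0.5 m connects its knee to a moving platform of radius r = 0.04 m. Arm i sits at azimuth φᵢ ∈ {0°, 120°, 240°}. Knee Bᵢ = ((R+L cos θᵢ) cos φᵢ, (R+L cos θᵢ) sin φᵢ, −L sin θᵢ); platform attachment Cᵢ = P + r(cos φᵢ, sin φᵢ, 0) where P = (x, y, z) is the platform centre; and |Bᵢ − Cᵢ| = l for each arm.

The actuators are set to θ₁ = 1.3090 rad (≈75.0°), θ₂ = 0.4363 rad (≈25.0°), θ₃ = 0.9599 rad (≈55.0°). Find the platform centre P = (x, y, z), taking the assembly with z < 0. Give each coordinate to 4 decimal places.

(-0.1007, 0.0726, -0.5293)

S1 = (0.1711·cos0.0°, 0.1711·sin0.0°, -0.1159) = (0.1711, 0.0000, -0.1159)
S2 = (0.2488·cos120.0°, 0.2488·sin120.0°, -0.0507) = (-0.1244, 0.2154, -0.0507)
φ3=240.0°: virtual centre (-0.1044, -0.1809, -0.0983), radius l
|S₂|²−|S₁|² = 0.0218;  |S₃|²−|S₁|² = 0.0106
linear system: -0.5909x+0.4309y = 0.0218−0.1304z; -0.5509x+-0.3617y = 0.0106−0.0352z
det = 0.4511;  x = -0.0275+0.1382z,  y = 0.0127+-0.1131z
sphere 1 gives Az²+Bz+C=0 with A=1.0319, B=0.1740, C=-0.1970;  B²−4AC=0.8433;  roots -0.5293, 0.3606;  negative root z = -0.5293
x = -0.1007, y = 0.0726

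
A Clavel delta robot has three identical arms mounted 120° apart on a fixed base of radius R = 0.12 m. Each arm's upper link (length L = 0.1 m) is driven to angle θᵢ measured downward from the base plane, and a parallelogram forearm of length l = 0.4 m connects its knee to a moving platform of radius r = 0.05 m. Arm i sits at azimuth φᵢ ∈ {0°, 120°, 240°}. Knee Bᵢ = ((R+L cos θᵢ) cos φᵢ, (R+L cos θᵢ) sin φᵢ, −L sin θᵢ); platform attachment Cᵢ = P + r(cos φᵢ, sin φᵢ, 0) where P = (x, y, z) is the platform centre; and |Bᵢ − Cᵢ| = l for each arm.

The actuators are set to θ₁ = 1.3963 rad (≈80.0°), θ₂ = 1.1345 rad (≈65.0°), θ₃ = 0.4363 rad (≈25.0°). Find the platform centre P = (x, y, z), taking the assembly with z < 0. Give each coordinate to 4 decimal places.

φ1=0.0°: virtual centre (0.0874, 0.0000, -0.0985), radius l
φ2=120.0°: virtual centre (-0.0561, 0.0972, -0.0906), radius l
φ3=240.0°: virtual centre (-0.0803, -0.1391, -0.0423), radius l
|S₂|²−|S₁|² = 0.0035;  |S₃|²−|S₁|² = 0.0103
linear system: -0.2870x+0.1944y = 0.0035−0.0157z; -0.3354x+-0.2782y = 0.0103−0.1124z
det = 0.1451;  x = -0.0204+0.1808z,  y = -0.0122+0.1862z
quadratic in z: (1.0674)z²+(0.1534)z+(-0.1385)=0, √Δ=0.7842 → z ∈ {-0.4392, 0.2955}; z = -0.4392 (taking z<0)
x = -0.0999, y = -0.0940

(-0.0999, -0.0940, -0.4392)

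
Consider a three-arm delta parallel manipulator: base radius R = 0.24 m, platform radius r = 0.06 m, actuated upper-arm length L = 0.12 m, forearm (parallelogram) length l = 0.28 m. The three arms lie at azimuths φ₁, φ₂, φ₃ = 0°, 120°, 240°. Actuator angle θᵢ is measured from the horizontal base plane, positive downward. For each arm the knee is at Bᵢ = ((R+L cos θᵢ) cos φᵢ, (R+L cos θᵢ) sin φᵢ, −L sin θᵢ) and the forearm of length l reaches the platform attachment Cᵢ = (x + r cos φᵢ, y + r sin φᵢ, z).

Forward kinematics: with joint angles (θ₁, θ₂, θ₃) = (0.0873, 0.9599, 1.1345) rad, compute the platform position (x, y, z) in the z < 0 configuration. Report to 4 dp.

(0.0604, 0.0131, -0.1555)

φ1=0.0°: virtual centre (0.2995, 0.0000, -0.0105), radius l
S2 = (0.2488·cos120.0°, 0.2488·sin120.0°, -0.0983) = (-0.1244, 0.2155, -0.0983)
S3 = (0.2307·cos240.0°, 0.2307·sin240.0°, -0.1088) = (-0.1154, -0.1998, -0.1088)
subtract pairs → two planes through P
linear system: -0.8479x+0.4310y = -0.0183−-0.1757z; -0.8298x+-0.3996y = -0.0248−-0.1966z
Cramer: x(z) = 0.0258-0.2224z;  y(z) = 0.0084-0.0300z
into |P−S₁|² = l²: 1.0504z² + 0.1422z + -0.0033 = 0;  Δ = 0.0340;  z = -0.1555 or 0.0201 → z<0 root = -0.1555
x = 0.0604, y = 0.0131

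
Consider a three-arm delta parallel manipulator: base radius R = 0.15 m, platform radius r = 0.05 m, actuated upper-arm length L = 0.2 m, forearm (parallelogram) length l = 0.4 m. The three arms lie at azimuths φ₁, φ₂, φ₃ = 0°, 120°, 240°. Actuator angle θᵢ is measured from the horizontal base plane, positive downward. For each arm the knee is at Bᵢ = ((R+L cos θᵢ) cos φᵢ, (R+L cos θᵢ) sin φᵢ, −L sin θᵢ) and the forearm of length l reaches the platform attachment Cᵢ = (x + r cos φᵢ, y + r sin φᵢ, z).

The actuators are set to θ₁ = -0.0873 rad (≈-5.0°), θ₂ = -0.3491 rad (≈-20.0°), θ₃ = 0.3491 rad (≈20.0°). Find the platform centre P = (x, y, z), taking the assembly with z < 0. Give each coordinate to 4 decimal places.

(0.0125, 0.0693, -0.2527)

O1 = (0.2992·cos0.0°, 0.2992·sin0.0°, 0.0174) = (0.2992, 0.0000, 0.0174)
arm 2 at φ=120.0°: (R−r)+L cos θ2 = 0.2879;  O2 = (-0.1440, 0.2494, 0.0684)
φ3=240.0°: virtual centre (-0.1440, -0.2494, -0.0684), radius l
|O₂|²−|O₁|² = -0.0023;  |O₃|²−|O₁|² = -0.0023
plane₁₂: -0.8864x+0.4987y+0.1019z = -0.0023
Cramer: x(z) = 0.0026-0.0393z;  y(z) = 0.0000-0.2743z
sphere 1 gives Az²+Bz+C=0 with A=1.0768, B=-0.0115, C=-0.0717;  B²−4AC=0.3088;  roots -0.2527, 0.2634;  negative root z = -0.2527
x = 0.0125, y = 0.0693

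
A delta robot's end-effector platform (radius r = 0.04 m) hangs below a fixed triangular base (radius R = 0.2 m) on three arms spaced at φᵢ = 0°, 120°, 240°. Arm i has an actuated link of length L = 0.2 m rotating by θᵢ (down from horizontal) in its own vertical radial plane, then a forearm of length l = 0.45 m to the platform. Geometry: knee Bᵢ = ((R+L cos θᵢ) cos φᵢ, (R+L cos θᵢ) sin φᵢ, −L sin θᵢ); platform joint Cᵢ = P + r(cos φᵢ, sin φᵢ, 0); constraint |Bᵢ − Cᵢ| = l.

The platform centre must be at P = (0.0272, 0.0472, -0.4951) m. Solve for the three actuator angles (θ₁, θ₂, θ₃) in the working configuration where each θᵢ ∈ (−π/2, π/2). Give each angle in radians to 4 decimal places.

θ₁ = 0.7855, θ₂ = 0.7852, θ₃ = 1.0473

arm 1 (φ=0.0°): x'=0.0272, y'=0.0472
  A=0.1328, B=-0.4951, C=(l²−L²−A²−y'²−z²)/(2L)=-0.2562
  √(A²+B²)=0.5126;  θ1 = -1.3087+2.0942 ≈ 0.7855
arm 2 (φ=120.0°): x'=0.0273, y'=-0.0472
  A cos θ + B sin θ = C:  0.1327·cos θ + -0.4951·sin θ = -0.2562
  √(A²+B²)=0.5126;  θ2 = -1.3089+2.0941 ≈ 0.7852
φ3=240.0° → target in arm frame (-0.0545, 0.0000)
  A cos θ + B sin θ = C:  0.2145·cos θ + -0.4951·sin θ = -0.3216
  √(A²+B²)=0.5396;  θ3 = -1.1620+2.2093 ≈ 1.0473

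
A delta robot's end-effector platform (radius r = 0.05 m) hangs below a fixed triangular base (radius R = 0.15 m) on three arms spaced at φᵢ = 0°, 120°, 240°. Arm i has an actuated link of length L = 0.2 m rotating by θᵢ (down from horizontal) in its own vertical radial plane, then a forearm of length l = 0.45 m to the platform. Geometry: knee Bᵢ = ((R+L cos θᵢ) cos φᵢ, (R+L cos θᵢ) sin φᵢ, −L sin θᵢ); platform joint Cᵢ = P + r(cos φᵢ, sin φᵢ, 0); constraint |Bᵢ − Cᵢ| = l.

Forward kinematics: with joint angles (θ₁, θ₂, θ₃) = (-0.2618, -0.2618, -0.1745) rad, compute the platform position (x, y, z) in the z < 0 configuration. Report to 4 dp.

(0.0052, 0.0090, -0.2939)

arm 1 at φ=0.0°: (R−r)+L cos θ1 = 0.2932;  centre 1 = (0.2932, 0.0000, 0.0518)
φ2=120.0°: virtual centre (-0.1466, 0.2539, 0.0518), radius l
arm 3 at φ=240.0°: (R−r)+L cos θ3 = 0.2970;  centre 3 = (-0.1485, -0.2572, 0.0347)
|centre ₂|²−|centre ₁|² = 0.0000;  |centre ₃|²−|centre ₁|² = 0.0008
plane₁₂: -0.8796x+0.5078y+0.0000z = 0.0000
Cramer: x(z) = -0.0004-0.0192z;  y(z) = -0.0007-0.0333z
sphere 1 gives Az²+Bz+C=0 with A=1.0015, B=-0.0922, C=-0.1136;  B²−4AC=0.4636;  roots -0.2939, 0.3860;  negative root z = -0.2939
x = 0.0052, y = 0.0090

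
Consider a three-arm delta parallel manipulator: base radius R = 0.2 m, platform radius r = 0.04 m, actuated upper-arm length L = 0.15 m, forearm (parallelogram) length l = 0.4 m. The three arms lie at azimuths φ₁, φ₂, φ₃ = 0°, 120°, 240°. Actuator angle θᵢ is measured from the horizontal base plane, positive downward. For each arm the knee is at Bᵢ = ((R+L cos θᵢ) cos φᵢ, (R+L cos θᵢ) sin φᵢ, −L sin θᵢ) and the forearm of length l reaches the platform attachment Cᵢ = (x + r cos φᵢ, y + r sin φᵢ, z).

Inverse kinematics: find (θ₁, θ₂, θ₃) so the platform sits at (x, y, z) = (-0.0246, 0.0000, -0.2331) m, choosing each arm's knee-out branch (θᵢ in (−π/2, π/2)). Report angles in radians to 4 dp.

φ1=0.0° → target in arm frame (-0.0246, 0.0000)
  e−x'=0.1846;  (l²−L²−(e−x')²−y'²−z²)/2L = 0.1636
  γ=atan2(-0.2331,0.1846)=-0.9010;  ψ=arccos(0.5503)=0.9881;  θ1=γ+ψ≈0.0871
arm 2 (φ=120.0°): x'=0.0123, y'=0.0213
  A=0.1477, B=-0.2331, C=(l²−L²−A²−y'²−z²)/(2L)=0.2030
  θ2 = atan2(B,A) + arccos(C/0.2760) = -0.2617
arm 3 (φ=240.0°): x'=0.0123, y'=-0.0213
  e−x'=0.1477;  (l²−L²−(e−x')²−y'²−z²)/2L = 0.2030
  θ3 = atan2(B,A) + arccos(C/0.2760) = -0.2617

θ₁ = 0.0871, θ₂ = -0.2617, θ₃ = -0.2617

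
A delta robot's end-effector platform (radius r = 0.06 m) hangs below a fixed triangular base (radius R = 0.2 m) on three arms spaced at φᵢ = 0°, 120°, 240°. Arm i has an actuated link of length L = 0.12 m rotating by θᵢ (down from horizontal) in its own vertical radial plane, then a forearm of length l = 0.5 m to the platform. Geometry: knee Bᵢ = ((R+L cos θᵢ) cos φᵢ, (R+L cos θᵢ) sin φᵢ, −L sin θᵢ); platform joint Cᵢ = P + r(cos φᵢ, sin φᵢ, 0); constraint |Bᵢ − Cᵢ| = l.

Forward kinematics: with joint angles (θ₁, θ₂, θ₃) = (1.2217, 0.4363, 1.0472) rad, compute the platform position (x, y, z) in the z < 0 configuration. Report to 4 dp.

(-0.0788, 0.0854, -0.5313)

φ1=0.0°: virtual centre (0.1810, 0.0000, -0.1128), radius l
φ2=120.0°: virtual centre (-0.1244, 0.2154, -0.0507), radius l
S3 = (0.2000·cos240.0°, 0.2000·sin240.0°, -0.1039) = (-0.1000, -0.1732, -0.1039)
eliminate P² terms by subtracting sphere 1 from 2 and 3
[-0.6109 0.4309 0.1241]·P = 0.0190;  [-0.5621 -0.3464 0.0177]·P = 0.0053
det = 0.4538;  x = -0.0195+0.1115z,  y = 0.0163+-0.1299z
quadratic in z: (1.0293)z²+(0.1765)z+(-0.1968)=0, √Δ=0.9173 → z ∈ {-0.5313, 0.3598}; z = -0.5313 (taking z<0)
x = -0.0788, y = 0.0854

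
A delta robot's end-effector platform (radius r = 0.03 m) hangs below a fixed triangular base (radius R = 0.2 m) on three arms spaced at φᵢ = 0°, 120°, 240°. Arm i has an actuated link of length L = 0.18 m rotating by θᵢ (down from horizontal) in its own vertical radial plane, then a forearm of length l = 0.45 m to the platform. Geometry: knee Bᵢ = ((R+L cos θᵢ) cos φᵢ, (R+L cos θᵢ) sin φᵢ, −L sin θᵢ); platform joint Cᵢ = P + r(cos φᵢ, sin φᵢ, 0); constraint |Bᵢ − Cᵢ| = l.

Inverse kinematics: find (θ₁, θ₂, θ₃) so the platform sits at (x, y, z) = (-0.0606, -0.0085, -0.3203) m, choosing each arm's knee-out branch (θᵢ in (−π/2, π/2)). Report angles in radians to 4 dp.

θ₁ = 0.5235, θ₂ = 0.0875, θ₃ = -0.0002

arm 1 (φ=0.0°): x'=-0.0606, y'=-0.0085
  e−x'=0.2306;  (l²−L²−(e−x')²−y'²−z²)/2L = 0.0396
  θ1 = atan2(B,A) + arccos(C/0.3947) = 0.5235
rotate P by −φ2: (0.0229, 0.0567, -0.3203)
  A cos θ + B sin θ = C:  0.1471·cos θ + -0.3203·sin θ = 0.1185
  √(A²+B²)=0.3524;  θ2 = -1.1404+1.2279 ≈ 0.0875
arm 3 (φ=240.0°): x'=0.0377, y'=-0.0482
  A=0.1323, B=-0.3203, C=(l²−L²−A²−y'²−z²)/(2L)=0.1324
  γ=atan2(-0.3203,0.1323)=-1.1790;  ψ=arccos(0.3821)=1.1788;  θ3=γ+ψ≈-0.0002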